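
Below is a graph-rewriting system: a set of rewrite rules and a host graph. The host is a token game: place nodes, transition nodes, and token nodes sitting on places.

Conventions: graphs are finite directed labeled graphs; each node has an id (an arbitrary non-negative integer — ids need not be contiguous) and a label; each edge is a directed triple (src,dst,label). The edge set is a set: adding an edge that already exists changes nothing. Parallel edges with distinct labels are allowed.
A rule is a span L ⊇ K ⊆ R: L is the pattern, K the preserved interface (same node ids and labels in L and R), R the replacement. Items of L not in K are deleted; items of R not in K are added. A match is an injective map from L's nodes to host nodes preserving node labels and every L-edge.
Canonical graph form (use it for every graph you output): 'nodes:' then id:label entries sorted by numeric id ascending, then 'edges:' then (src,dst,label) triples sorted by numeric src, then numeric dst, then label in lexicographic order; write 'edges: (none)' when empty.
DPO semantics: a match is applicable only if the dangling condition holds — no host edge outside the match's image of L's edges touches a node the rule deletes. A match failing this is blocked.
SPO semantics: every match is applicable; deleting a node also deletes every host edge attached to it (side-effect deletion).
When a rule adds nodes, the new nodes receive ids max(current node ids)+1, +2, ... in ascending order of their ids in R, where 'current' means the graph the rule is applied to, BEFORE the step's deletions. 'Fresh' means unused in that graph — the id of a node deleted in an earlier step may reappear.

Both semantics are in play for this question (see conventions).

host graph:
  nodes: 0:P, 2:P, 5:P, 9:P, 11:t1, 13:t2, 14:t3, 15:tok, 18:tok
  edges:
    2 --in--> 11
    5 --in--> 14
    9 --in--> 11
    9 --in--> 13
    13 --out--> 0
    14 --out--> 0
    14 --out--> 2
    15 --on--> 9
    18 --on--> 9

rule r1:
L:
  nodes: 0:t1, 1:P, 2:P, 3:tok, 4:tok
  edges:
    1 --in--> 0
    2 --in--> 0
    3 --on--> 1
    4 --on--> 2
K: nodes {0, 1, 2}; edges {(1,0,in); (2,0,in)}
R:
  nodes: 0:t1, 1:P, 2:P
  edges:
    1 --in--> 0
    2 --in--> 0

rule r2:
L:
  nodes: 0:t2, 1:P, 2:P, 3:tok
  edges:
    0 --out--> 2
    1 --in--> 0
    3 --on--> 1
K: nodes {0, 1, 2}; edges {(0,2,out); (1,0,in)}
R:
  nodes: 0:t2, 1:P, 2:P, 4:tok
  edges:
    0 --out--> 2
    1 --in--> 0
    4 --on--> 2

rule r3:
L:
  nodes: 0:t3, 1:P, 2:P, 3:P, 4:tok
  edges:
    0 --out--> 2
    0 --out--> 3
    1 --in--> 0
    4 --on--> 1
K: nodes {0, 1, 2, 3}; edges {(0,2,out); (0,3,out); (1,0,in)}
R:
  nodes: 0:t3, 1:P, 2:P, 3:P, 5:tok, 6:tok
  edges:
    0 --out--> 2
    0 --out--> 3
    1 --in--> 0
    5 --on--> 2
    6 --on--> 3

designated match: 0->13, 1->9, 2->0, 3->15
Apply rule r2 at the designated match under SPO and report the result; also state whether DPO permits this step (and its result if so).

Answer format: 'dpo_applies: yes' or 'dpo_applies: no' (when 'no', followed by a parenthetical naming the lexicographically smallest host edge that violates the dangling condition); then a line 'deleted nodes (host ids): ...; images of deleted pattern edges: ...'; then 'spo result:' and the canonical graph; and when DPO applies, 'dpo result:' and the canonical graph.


dpo_applies: yes
deleted nodes (host ids): 15; images of deleted pattern edges: (15,9,on)
spo result:
nodes: 0:P, 2:P, 5:P, 9:P, 11:t1, 13:t2, 14:t3, 18:tok, 19:tok
edges: (2,11,in); (5,14,in); (9,11,in); (9,13,in); (13,0,out); (14,0,out); (14,2,out); (18,9,on); (19,0,on)
dpo result:
nodes: 0:P, 2:P, 5:P, 9:P, 11:t1, 13:t2, 14:t3, 18:tok, 19:tok
edges: (2,11,in); (5,14,in); (9,11,in); (9,13,in); (13,0,out); (14,0,out); (14,2,out); (18,9,on); (19,0,on)


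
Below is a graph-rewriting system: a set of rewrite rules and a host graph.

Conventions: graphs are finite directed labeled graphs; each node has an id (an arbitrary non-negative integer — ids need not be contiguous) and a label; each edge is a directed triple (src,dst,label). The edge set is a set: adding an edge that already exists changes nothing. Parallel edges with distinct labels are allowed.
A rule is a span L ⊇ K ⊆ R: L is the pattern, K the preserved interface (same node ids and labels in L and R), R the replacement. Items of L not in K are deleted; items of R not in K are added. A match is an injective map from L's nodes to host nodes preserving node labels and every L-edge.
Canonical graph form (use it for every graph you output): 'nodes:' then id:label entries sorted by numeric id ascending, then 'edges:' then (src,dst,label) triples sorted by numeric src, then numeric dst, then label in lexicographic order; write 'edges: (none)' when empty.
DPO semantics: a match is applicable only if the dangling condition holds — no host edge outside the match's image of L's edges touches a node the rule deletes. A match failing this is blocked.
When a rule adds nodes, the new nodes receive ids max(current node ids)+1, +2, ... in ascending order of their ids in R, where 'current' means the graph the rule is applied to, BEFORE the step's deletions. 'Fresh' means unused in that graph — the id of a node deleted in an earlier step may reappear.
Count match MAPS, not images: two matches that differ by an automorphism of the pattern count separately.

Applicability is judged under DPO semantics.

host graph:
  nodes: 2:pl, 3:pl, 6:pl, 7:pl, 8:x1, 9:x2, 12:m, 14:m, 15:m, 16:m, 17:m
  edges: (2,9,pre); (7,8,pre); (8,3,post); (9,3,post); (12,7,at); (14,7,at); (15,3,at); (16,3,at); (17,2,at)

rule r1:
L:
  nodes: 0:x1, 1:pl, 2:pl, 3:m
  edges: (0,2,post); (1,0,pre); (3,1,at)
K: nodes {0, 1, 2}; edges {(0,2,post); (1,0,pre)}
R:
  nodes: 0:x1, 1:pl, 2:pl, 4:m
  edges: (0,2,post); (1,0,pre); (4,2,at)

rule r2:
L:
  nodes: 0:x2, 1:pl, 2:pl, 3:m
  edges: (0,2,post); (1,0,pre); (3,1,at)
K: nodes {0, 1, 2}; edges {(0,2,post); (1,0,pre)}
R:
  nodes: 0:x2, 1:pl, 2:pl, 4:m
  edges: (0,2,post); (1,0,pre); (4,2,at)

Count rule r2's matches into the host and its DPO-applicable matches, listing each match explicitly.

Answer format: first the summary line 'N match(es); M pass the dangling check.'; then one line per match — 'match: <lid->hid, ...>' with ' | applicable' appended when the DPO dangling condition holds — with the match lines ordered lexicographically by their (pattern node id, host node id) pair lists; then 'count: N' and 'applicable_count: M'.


1 match(es); 1 pass the dangling check.
match: 0->9, 1->2, 2->3, 3->17 | applicable
count: 1
applicable_count: 1


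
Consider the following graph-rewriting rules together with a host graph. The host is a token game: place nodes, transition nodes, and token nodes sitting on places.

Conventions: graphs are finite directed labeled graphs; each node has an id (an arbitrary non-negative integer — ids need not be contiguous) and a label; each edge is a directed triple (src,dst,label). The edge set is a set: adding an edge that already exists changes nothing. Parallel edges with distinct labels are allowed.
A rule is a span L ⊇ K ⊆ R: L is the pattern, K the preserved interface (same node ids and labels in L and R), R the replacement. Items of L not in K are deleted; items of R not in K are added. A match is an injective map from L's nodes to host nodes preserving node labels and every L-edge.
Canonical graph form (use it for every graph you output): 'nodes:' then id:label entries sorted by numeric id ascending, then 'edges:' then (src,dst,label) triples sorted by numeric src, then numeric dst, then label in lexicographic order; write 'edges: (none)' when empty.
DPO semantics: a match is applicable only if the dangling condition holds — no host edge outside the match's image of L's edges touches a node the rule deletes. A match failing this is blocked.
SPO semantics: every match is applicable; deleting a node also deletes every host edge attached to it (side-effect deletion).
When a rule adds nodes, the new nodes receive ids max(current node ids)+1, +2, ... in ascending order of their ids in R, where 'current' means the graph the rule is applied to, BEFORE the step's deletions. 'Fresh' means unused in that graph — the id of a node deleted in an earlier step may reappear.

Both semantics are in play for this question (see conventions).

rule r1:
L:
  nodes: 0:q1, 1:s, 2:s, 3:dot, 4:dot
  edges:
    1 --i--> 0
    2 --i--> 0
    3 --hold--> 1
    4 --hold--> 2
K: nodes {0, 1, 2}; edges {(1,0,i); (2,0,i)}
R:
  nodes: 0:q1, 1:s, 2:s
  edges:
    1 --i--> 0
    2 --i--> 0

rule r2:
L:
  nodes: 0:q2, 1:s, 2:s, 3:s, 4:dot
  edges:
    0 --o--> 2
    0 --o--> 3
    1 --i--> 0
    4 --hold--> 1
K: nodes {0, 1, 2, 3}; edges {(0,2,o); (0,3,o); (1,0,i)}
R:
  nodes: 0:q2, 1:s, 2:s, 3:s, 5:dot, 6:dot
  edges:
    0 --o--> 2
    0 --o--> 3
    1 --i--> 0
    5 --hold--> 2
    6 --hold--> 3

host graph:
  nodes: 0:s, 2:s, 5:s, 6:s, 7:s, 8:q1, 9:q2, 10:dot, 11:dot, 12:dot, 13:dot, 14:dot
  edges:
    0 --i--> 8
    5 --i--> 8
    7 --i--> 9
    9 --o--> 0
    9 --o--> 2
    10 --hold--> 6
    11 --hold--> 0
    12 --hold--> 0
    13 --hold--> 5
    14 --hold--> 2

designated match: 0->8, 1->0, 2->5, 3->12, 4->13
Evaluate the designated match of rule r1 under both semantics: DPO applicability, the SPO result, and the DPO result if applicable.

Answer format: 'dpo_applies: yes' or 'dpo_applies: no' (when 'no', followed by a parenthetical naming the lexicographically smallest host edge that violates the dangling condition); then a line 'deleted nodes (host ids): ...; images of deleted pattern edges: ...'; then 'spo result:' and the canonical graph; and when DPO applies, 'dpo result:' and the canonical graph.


dpo_applies: yes
deleted nodes (host ids): 12, 13; images of deleted pattern edges: (12,0,hold); (13,5,hold)
spo result:
nodes: 0:s, 2:s, 5:s, 6:s, 7:s, 8:q1, 9:q2, 10:dot, 11:dot, 14:dot
edges: (0,8,i); (5,8,i); (7,9,i); (9,0,o); (9,2,o); (10,6,hold); (11,0,hold); (14,2,hold)
dpo result:
nodes: 0:s, 2:s, 5:s, 6:s, 7:s, 8:q1, 9:q2, 10:dot, 11:dot, 14:dot
edges: (0,8,i); (5,8,i); (7,9,i); (9,0,o); (9,2,o); (10,6,hold); (11,0,hold); (14,2,hold)


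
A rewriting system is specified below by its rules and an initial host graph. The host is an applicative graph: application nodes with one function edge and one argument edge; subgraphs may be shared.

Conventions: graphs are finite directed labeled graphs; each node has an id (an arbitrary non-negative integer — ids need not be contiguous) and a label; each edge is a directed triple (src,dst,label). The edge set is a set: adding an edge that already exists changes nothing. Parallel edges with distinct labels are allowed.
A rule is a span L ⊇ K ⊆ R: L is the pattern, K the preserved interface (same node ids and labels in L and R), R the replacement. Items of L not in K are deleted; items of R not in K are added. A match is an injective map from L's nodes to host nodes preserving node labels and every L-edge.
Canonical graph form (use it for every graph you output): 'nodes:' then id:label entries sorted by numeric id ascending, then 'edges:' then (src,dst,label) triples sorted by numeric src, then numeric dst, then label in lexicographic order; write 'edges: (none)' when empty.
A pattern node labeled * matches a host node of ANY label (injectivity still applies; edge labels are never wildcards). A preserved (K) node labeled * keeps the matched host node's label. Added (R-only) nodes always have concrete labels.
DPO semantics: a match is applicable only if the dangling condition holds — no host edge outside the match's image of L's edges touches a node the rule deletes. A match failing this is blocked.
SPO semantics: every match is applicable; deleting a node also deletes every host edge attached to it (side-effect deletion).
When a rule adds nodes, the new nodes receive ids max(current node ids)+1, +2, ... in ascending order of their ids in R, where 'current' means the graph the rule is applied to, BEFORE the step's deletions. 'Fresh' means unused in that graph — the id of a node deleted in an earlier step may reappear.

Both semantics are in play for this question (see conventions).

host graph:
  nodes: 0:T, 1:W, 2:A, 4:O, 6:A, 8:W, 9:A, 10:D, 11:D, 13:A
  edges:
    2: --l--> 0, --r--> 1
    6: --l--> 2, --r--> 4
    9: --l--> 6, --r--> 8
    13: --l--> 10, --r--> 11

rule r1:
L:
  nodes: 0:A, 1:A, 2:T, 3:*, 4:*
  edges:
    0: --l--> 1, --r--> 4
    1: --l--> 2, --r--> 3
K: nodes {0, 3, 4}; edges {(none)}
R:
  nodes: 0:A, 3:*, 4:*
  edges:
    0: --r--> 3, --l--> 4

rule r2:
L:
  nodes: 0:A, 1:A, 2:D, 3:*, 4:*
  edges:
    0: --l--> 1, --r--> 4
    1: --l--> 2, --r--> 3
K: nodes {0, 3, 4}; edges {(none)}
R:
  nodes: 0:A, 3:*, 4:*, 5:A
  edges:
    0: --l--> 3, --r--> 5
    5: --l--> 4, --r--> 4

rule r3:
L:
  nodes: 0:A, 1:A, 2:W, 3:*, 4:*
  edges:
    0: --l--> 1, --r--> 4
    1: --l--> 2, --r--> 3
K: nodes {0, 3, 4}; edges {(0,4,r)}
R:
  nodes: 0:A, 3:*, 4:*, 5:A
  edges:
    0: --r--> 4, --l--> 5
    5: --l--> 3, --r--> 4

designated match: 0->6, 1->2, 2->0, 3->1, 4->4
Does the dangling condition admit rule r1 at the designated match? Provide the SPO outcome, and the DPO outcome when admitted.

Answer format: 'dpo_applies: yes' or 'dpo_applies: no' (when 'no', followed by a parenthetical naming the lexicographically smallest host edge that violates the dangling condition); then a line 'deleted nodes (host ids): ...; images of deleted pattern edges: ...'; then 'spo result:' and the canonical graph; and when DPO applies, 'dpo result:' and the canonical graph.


dpo_applies: yes
deleted nodes (host ids): 0, 2; images of deleted pattern edges: (2,0,l); (2,1,r); (6,2,l); (6,4,r)
spo result:
nodes: 1:W, 4:O, 6:A, 8:W, 9:A, 10:D, 11:D, 13:A
edges: (6,1,r); (6,4,l); (9,6,l); (9,8,r); (13,10,l); (13,11,r)
dpo result:
nodes: 1:W, 4:O, 6:A, 8:W, 9:A, 10:D, 11:D, 13:A
edges: (6,1,r); (6,4,l); (9,6,l); (9,8,r); (13,10,l); (13,11,r)


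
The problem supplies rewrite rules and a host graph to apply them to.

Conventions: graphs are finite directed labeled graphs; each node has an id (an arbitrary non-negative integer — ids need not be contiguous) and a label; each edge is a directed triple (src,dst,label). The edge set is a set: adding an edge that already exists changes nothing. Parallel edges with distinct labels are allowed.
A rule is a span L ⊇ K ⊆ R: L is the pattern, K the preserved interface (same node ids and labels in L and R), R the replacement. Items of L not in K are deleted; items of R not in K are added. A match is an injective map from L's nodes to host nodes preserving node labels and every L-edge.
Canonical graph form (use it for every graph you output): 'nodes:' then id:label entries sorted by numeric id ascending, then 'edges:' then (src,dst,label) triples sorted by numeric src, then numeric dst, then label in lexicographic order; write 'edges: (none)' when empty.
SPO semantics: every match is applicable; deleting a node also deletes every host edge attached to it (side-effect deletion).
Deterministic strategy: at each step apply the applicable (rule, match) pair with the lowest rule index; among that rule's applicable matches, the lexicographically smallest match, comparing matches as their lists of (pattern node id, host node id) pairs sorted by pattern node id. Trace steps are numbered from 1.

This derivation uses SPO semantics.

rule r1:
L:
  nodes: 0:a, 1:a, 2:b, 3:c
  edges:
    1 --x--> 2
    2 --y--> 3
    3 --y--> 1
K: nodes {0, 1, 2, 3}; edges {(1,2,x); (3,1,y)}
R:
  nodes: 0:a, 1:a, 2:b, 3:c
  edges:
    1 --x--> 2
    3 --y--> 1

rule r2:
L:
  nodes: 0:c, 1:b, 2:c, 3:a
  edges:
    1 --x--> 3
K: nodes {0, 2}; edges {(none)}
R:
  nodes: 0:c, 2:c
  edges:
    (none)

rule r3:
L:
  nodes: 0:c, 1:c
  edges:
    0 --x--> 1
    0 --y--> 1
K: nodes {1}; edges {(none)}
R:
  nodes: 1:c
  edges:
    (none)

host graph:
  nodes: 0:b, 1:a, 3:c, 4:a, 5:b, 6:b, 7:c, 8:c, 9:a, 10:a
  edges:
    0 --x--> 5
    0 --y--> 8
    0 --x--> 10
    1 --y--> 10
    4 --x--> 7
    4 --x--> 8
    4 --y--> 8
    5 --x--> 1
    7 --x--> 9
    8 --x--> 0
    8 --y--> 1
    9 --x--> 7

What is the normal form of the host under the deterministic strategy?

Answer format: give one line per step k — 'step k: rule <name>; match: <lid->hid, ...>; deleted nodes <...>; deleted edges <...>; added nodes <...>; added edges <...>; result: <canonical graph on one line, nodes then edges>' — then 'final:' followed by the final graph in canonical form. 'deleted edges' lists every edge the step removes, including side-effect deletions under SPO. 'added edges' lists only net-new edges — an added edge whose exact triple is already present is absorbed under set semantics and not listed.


step 1: rule r2; match: 0->3, 1->0, 2->7, 3->10; deleted nodes 0, 10; deleted edges (0,5,x); (0,8,y); (0,10,x); (1,10,y); (8,0,x); added nodes (none); added edges (none); result: nodes: 1:a, 3:c, 4:a, 5:b, 6:b, 7:c, 8:c, 9:a edges: (4,7,x); (4,8,x); (4,8,y); (5,1,x); (7,9,x); (8,1,y); (9,7,x)
step 2: rule r2; match: 0->3, 1->5, 2->7, 3->1; deleted nodes 1, 5; deleted edges (5,1,x); (8,1,y); added nodes (none); added edges (none); result: nodes: 3:c, 4:a, 6:b, 7:c, 8:c, 9:a edges: (4,7,x); (4,8,x); (4,8,y); (7,9,x); (9,7,x)
final:
nodes: 3:c, 4:a, 6:b, 7:c, 8:c, 9:a
edges: (4,7,x); (4,8,x); (4,8,y); (7,9,x); (9,7,x)


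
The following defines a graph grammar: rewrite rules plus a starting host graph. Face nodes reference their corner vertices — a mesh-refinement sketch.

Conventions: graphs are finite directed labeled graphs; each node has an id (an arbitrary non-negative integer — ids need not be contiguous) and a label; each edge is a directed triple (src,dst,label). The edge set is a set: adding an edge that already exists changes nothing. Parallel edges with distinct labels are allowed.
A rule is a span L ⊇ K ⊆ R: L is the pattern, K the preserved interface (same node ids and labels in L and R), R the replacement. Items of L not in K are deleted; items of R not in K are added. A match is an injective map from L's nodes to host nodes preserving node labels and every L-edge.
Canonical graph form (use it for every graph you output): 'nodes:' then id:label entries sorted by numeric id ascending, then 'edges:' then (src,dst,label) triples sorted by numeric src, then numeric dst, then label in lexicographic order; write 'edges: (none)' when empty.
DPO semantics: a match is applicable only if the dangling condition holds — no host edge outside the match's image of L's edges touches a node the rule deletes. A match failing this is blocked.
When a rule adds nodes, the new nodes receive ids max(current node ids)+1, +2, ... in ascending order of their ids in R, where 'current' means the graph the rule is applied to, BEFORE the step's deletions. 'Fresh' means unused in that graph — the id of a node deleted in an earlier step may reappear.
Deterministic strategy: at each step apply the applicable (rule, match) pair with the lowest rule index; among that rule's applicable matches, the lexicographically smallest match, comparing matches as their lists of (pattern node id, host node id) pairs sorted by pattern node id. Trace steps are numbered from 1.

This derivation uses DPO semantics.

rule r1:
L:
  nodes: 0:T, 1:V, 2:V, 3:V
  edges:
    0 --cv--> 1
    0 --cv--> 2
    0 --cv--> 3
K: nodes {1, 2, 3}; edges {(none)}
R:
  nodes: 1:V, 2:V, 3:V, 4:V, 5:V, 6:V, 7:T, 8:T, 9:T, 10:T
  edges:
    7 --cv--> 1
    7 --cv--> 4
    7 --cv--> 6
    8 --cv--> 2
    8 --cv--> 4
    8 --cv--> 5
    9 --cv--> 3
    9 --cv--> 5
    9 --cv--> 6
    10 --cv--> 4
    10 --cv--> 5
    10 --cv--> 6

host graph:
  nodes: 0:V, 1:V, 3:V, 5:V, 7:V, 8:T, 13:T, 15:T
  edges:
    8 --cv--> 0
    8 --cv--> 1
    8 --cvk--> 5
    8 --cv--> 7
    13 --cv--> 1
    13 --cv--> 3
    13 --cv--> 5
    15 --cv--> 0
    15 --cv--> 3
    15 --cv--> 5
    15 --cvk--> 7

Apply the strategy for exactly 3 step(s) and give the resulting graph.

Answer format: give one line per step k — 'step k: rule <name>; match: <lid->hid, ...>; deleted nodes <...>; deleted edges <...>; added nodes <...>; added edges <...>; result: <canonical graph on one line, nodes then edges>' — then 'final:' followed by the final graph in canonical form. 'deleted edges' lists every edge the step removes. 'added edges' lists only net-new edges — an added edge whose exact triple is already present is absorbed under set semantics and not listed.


step 1: rule r1; match: 0->13, 1->1, 2->3, 3->5; deleted nodes 13; deleted edges (13,1,cv); (13,3,cv); (13,5,cv); added nodes 16, 17, 18, 19, 20, 21, 22; added edges (19,1,cv); (19,16,cv); (19,18,cv); (20,3,cv); (20,16,cv); (20,17,cv); (21,5,cv); (21,17,cv); (21,18,cv); (22,16,cv); (22,17,cv); (22,18,cv); result: nodes: 0:V, 1:V, 3:V, 5:V, 7:V, 8:T, 15:T, 16:V, 17:V, 18:V, 19:T, 20:T, 21:T, 22:T edges: (8,0,cv); (8,1,cv); (8,5,cvk); (8,7,cv); (15,0,cv); (15,3,cv); (15,5,cv); (15,7,cvk); (19,1,cv); (19,16,cv); (19,18,cv); (20,3,cv); (20,16,cv); (20,17,cv); (21,5,cv); (21,17,cv); (21,18,cv); (22,16,cv); (22,17,cv); (22,18,cv)
step 2: rule r1; match: 0->19, 1->1, 2->16, 3->18; deleted nodes 19; deleted edges (19,1,cv); (19,16,cv); (19,18,cv); added nodes 23, 24, 25, 26, 27, 28, 29; added edges (26,1,cv); (26,23,cv); (26,25,cv); (27,16,cv); (27,23,cv); (27,24,cv); (28,18,cv); (28,24,cv); (28,25,cv); (29,23,cv); (29,24,cv); (29,25,cv); result: nodes: 0:V, 1:V, 3:V, 5:V, 7:V, 8:T, 15:T, 16:V, 17:V, 18:V, 20:T, 21:T, 22:T, 23:V, 24:V, 25:V, 26:T, 27:T, 28:T, 29:T edges: (8,0,cv); (8,1,cv); (8,5,cvk); (8,7,cv); (15,0,cv); (15,3,cv); (15,5,cv); (15,7,cvk); (20,3,cv); (20,16,cv); (20,17,cv); (21,5,cv); (21,17,cv); (21,18,cv); (22,16,cv); (22,17,cv); (22,18,cv); (26,1,cv); (26,23,cv); (26,25,cv); (27,16,cv); (27,23,cv); (27,24,cv); (28,18,cv); (28,24,cv); (28,25,cv); (29,23,cv); (29,24,cv); (29,25,cv)
step 3: rule r1; match: 0->20, 1->3, 2->16, 3->17; deleted nodes 20; deleted edges (20,3,cv); (20,16,cv); (20,17,cv); added nodes 30, 31, 32, 33, 34, 35, 36; added edges (33,3,cv); (33,30,cv); (33,32,cv); (34,16,cv); (34,30,cv); (34,31,cv); (35,17,cv); (35,31,cv); (35,32,cv); (36,30,cv); (36,31,cv); (36,32,cv); result: nodes: 0:V, 1:V, 3:V, 5:V, 7:V, 8:T, 15:T, 16:V, 17:V, 18:V, 21:T, 22:T, 23:V, 24:V, 25:V, 26:T, 27:T, 28:T, 29:T, 30:V, 31:V, 32:V, 33:T, 34:T, 35:T, 36:T edges: (8,0,cv); (8,1,cv); (8,5,cvk); (8,7,cv); (15,0,cv); (15,3,cv); (15,5,cv); (15,7,cvk); (21,5,cv); (21,17,cv); (21,18,cv); (22,16,cv); (22,17,cv); (22,18,cv); (26,1,cv); (26,23,cv); (26,25,cv); (27,16,cv); (27,23,cv); (27,24,cv); (28,18,cv); (28,24,cv); (28,25,cv); (29,23,cv); (29,24,cv); (29,25,cv); (33,3,cv); (33,30,cv); (33,32,cv); (34,16,cv); (34,30,cv); (34,31,cv); (35,17,cv); (35,31,cv); (35,32,cv); (36,30,cv); (36,31,cv); (36,32,cv)
final:
nodes: 0:V, 1:V, 3:V, 5:V, 7:V, 8:T, 15:T, 16:V, 17:V, 18:V, 21:T, 22:T, 23:V, 24:V, 25:V, 26:T, 27:T, 28:T, 29:T, 30:V, 31:V, 32:V, 33:T, 34:T, 35:T, 36:T
edges: (8,0,cv); (8,1,cv); (8,5,cvk); (8,7,cv); (15,0,cv); (15,3,cv); (15,5,cv); (15,7,cvk); (21,5,cv); (21,17,cv); (21,18,cv); (22,16,cv); (22,17,cv); (22,18,cv); (26,1,cv); (26,23,cv); (26,25,cv); (27,16,cv); (27,23,cv); (27,24,cv); (28,18,cv); (28,24,cv); (28,25,cv); (29,23,cv); (29,24,cv); (29,25,cv); (33,3,cv); (33,30,cv); (33,32,cv); (34,16,cv); (34,30,cv); (34,31,cv); (35,17,cv); (35,31,cv); (35,32,cv); (36,30,cv); (36,31,cv); (36,32,cv)


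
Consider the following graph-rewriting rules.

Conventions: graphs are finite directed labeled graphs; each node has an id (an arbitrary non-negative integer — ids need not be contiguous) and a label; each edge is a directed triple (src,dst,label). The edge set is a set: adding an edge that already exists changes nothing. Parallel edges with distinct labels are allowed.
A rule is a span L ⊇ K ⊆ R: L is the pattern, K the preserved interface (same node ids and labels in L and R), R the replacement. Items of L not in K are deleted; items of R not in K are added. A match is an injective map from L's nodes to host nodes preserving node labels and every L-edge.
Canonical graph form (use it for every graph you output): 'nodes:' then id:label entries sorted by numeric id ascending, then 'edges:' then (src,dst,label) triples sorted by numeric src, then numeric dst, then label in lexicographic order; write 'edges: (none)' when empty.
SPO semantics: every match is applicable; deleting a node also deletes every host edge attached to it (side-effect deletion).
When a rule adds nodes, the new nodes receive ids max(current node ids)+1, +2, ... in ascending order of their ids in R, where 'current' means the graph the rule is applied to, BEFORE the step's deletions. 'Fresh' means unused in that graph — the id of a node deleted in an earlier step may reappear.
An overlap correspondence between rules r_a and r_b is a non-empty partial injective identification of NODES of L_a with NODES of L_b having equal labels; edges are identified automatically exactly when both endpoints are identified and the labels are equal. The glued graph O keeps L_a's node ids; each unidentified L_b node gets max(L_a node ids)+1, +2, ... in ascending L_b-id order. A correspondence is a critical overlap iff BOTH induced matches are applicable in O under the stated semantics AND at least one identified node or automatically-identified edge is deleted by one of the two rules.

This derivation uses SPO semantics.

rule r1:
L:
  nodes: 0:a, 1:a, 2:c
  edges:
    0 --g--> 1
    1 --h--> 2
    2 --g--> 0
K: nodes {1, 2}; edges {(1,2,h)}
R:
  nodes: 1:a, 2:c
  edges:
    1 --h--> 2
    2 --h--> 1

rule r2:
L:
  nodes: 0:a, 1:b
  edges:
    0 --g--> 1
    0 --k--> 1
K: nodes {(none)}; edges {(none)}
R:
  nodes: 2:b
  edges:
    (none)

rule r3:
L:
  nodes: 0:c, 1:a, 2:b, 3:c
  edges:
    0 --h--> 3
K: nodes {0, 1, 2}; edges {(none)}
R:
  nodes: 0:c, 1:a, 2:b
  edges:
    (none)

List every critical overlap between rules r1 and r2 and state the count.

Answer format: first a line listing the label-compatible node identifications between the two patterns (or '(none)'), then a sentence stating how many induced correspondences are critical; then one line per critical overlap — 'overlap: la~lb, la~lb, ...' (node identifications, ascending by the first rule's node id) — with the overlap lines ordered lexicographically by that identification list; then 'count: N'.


label-compatible node identifications between L(r1) and L(r2): 0~0, 1~0
2 of the induced correspondences are critical overlaps of r1 and r2.
overlap: 0~0
overlap: 1~0
count: 2


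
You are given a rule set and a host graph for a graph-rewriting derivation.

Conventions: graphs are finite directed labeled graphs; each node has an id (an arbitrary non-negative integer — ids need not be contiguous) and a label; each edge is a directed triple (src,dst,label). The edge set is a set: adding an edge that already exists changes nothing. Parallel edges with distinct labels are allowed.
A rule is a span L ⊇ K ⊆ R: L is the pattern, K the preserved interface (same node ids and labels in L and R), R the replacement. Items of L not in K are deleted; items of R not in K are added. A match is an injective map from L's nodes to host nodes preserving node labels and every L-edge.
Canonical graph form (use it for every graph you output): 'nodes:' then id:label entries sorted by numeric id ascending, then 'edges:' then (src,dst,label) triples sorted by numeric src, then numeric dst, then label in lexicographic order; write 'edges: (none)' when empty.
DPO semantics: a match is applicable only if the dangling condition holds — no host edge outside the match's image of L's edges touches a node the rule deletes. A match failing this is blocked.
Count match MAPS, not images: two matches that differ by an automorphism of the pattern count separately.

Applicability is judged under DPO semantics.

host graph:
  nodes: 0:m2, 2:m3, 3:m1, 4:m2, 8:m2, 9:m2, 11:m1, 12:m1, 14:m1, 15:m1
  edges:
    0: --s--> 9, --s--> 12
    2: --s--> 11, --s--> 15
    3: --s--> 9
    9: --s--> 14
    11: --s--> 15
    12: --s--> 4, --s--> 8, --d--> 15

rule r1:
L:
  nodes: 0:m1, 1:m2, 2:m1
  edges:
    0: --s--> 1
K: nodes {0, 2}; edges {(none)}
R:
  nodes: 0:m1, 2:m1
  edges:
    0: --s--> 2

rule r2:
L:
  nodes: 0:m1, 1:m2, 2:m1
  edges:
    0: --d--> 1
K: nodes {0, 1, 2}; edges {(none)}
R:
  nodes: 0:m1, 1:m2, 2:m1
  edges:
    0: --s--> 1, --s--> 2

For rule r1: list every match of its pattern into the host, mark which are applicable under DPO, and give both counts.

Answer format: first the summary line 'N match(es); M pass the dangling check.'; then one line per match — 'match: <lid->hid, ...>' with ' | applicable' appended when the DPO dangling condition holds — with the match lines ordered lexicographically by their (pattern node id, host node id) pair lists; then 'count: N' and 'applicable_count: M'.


12 match(es); 8 pass the dangling check.
match: 0->3, 1->9, 2->11
match: 0->3, 1->9, 2->12
match: 0->3, 1->9, 2->14
match: 0->3, 1->9, 2->15
match: 0->12, 1->4, 2->3 | applicable
match: 0->12, 1->4, 2->11 | applicable
match: 0->12, 1->4, 2->14 | applicable
match: 0->12, 1->4, 2->15 | applicable
match: 0->12, 1->8, 2->3 | applicable
match: 0->12, 1->8, 2->11 | applicable
match: 0->12, 1->8, 2->14 | applicable
match: 0->12, 1->8, 2->15 | applicable
count: 12
applicable_count: 8


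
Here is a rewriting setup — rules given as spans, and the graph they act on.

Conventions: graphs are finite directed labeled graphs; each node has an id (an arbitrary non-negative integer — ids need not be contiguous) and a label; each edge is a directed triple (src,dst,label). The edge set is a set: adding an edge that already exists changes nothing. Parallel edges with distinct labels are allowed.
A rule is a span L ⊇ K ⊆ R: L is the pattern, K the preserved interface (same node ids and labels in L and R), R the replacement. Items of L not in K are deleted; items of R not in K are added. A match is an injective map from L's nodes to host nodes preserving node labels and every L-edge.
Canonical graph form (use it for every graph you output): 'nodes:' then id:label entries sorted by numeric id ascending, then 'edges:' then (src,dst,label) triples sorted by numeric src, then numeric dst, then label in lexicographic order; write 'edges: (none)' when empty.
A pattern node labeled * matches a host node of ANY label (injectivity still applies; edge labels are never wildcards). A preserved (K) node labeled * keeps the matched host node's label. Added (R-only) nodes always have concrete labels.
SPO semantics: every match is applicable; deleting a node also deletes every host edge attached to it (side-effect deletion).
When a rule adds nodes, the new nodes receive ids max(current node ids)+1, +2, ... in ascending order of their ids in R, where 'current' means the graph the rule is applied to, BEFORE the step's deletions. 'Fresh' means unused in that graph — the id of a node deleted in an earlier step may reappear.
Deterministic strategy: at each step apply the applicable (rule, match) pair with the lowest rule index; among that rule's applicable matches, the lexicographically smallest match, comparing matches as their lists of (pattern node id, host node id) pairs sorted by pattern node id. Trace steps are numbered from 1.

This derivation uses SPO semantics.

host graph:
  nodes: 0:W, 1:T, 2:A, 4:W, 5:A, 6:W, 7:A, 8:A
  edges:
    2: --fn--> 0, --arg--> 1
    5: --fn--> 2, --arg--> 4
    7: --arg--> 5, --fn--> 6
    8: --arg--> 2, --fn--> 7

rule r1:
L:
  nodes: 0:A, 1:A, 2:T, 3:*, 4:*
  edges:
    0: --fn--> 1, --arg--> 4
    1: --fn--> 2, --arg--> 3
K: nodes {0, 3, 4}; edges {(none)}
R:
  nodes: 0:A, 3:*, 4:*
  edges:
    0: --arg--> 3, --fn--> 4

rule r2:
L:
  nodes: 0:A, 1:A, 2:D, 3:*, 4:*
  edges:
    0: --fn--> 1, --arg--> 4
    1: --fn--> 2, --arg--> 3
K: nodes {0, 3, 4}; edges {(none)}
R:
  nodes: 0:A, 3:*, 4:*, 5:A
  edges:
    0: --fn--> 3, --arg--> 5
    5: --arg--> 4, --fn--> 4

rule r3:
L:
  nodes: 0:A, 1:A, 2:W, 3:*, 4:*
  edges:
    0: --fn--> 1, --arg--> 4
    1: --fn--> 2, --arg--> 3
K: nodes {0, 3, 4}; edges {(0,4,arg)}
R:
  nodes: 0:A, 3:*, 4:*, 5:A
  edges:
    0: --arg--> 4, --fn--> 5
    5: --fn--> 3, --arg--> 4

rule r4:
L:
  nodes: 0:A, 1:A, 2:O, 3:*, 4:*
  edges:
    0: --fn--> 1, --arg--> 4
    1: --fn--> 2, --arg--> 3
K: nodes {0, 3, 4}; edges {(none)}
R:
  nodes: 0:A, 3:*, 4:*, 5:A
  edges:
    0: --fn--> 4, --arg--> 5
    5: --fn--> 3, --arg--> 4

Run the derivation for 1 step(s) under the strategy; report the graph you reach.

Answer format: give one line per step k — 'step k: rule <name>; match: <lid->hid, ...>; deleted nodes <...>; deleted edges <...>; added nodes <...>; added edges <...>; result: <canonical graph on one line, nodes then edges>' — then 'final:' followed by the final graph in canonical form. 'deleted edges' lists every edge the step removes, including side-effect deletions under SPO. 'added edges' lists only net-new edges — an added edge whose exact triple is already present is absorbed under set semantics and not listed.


step 1: rule r3; match: 0->5, 1->2, 2->0, 3->1, 4->4; deleted nodes 0, 2; deleted edges (2,0,fn); (2,1,arg); (5,2,fn); (8,2,arg); added nodes 9; added edges (5,9,fn); (9,1,fn); (9,4,arg); result: nodes: 1:T, 4:W, 5:A, 6:W, 7:A, 8:A, 9:A edges: (5,4,arg); (5,9,fn); (7,5,arg); (7,6,fn); (8,7,fn); (9,1,fn); (9,4,arg)
final:
nodes: 1:T, 4:W, 5:A, 6:W, 7:A, 8:A, 9:A
edges: (5,4,arg); (5,9,fn); (7,5,arg); (7,6,fn); (8,7,fn); (9,1,fn); (9,4,arg)


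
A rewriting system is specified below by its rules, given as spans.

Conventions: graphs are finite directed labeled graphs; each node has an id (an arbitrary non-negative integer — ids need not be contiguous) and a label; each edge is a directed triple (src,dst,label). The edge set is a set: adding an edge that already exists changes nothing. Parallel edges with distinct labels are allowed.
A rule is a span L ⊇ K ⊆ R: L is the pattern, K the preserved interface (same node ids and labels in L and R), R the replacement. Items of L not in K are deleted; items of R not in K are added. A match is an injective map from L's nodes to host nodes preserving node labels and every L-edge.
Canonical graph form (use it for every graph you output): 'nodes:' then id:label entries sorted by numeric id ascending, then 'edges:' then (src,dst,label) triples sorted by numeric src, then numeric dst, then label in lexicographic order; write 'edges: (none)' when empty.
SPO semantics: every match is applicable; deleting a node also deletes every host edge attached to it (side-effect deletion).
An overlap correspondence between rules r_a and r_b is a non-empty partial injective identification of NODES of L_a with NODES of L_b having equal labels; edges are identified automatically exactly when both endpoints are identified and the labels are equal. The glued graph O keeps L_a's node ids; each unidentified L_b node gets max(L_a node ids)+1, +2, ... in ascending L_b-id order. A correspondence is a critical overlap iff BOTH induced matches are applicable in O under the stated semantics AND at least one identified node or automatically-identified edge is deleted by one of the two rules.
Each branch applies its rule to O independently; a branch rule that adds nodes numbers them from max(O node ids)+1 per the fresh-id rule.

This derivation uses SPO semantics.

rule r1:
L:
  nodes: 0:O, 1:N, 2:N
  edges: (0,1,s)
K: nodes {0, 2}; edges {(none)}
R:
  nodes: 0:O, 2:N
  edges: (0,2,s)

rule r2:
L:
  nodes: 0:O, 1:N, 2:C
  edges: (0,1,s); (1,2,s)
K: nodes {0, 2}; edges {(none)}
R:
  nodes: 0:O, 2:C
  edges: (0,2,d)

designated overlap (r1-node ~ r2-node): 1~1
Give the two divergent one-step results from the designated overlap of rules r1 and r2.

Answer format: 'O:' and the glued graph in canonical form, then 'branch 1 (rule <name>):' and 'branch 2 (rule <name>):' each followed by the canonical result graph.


O:
nodes: 0:O, 1:N, 2:N, 3:O, 4:C
edges: (0,1,s); (1,4,s); (3,1,s)
branch 1 (rule r1):
nodes: 0:O, 2:N, 3:O, 4:C
edges: (0,2,s)
branch 2 (rule r2):
nodes: 0:O, 2:N, 3:O, 4:C
edges: (3,4,d)


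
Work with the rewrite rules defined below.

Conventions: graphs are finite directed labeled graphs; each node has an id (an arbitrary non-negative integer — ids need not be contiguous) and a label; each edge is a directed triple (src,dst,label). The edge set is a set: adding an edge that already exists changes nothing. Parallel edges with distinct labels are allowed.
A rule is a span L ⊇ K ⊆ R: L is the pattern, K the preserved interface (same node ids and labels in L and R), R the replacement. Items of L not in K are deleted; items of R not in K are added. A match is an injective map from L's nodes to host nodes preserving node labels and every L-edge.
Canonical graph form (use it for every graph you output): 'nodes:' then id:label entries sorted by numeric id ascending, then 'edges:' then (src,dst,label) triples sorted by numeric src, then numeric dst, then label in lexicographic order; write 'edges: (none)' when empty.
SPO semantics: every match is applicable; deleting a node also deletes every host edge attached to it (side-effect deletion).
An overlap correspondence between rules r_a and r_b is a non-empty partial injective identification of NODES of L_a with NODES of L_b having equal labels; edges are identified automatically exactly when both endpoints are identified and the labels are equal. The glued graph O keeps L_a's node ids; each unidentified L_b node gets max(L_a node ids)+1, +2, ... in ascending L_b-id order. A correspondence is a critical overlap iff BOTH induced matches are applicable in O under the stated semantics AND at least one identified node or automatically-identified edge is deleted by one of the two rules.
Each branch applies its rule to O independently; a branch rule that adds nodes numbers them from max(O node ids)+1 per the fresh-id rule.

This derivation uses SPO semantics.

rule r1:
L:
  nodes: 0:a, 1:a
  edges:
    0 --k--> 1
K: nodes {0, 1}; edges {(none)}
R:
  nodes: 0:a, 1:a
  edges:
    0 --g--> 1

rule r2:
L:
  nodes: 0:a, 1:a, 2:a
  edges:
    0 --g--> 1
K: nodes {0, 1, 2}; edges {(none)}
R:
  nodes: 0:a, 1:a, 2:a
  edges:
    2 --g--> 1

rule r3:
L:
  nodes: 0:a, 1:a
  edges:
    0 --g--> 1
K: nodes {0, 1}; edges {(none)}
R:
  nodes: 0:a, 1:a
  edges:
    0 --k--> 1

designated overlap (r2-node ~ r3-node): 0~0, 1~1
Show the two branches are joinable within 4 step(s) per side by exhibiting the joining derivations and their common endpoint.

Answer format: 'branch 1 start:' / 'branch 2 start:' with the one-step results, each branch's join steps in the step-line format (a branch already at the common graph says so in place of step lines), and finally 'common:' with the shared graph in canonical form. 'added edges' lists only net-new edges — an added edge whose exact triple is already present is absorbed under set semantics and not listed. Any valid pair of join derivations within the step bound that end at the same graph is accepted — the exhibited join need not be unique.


branch 1 start:
nodes: 0:a, 1:a, 2:a
edges: (2,1,g)
branch 2 start:
nodes: 0:a, 1:a, 2:a
edges: (0,1,k)
branch 1 step 1: rule r2; match: 0->2, 1->1, 2->0; deleted nodes (none); deleted edges (2,1,g); added nodes (none); added edges (0,1,g); result: nodes: 0:a, 1:a, 2:a edges: (0,1,g)
branch 2 step 1: rule r1; match: 0->0, 1->1; deleted nodes (none); deleted edges (0,1,k); added nodes (none); added edges (0,1,g); result: nodes: 0:a, 1:a, 2:a edges: (0,1,g)
common:
nodes: 0:a, 1:a, 2:a
edges: (0,1,g)


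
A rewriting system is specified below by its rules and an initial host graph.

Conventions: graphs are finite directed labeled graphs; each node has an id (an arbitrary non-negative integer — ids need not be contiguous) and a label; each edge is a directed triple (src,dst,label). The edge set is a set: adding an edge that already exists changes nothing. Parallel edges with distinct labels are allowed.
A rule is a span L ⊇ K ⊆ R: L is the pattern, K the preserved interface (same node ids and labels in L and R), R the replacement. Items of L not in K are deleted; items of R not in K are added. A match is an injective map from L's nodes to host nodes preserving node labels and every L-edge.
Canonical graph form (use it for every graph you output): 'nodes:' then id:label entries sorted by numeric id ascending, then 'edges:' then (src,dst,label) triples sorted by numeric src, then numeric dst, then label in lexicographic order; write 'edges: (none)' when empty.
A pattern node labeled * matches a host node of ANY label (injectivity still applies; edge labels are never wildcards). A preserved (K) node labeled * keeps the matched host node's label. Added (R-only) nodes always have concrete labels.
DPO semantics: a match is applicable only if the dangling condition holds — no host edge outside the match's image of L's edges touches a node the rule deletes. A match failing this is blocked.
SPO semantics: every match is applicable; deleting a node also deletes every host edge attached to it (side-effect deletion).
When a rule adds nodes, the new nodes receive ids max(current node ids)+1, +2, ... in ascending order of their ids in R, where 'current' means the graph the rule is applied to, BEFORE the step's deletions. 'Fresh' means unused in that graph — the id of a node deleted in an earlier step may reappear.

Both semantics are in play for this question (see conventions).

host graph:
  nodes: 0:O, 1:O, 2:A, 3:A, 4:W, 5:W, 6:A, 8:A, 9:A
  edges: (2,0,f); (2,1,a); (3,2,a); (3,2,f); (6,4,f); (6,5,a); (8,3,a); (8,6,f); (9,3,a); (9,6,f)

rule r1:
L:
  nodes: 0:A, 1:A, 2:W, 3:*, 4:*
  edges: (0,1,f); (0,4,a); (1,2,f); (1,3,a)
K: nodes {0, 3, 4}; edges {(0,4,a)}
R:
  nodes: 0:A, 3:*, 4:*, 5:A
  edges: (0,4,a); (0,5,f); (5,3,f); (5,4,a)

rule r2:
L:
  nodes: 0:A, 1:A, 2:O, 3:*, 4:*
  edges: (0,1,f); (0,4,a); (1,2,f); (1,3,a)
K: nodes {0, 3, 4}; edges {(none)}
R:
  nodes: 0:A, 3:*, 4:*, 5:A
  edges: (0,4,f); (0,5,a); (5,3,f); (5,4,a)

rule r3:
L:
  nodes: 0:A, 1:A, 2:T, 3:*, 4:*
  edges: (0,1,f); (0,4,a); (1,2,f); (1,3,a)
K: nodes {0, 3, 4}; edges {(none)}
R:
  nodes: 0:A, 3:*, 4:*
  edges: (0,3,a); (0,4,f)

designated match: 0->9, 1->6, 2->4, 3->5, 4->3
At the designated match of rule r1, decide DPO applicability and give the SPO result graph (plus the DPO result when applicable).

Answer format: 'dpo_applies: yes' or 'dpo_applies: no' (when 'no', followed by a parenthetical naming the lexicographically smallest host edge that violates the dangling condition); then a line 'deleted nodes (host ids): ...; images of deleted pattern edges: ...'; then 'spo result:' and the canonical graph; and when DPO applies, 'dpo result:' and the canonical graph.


dpo_applies: no
(the rule deletes node 6, which keeps host edge (8,6,f) outside the match image — the dangling condition fails, DPO blocks; SPO proceeds and side-deletes such edges)
deleted nodes (host ids): 4, 6; images of deleted pattern edges: (6,4,f); (6,5,a); (9,6,f)
spo result:
nodes: 0:O, 1:O, 2:A, 3:A, 5:W, 8:A, 9:A, 10:A
edges: (2,0,f); (2,1,a); (3,2,a); (3,2,f); (8,3,a); (9,3,a); (9,10,f); (10,3,a); (10,5,f)
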